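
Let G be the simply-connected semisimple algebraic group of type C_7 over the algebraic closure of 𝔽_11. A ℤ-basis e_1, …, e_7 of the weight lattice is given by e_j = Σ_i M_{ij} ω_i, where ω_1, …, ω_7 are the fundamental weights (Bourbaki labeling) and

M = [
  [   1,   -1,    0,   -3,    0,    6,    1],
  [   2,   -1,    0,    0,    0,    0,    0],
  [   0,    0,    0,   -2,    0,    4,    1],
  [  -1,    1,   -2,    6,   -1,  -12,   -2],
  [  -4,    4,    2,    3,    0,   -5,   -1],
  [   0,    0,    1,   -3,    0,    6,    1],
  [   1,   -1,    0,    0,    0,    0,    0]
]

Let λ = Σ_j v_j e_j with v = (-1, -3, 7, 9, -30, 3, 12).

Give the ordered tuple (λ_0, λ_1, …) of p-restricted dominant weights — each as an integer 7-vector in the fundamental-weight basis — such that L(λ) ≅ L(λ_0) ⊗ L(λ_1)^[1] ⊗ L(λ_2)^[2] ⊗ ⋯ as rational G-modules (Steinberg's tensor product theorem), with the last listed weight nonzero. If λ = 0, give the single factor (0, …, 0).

((5, 1, 6, 8, 6, 10, 2),)

Change of basis e → ω: c = M·v where v = (-1, -3, 7, 9, -30, 3, 12):
  c_1 = 1*-1 + -1*-3 + 0*7 + -3*9 + 0*-30 + 6*3 + 1*12 = 5
  c_2 = 2*-1 + -1*-3 + 0*7 + 0*9 + 0*-30 + 0*3 + 0*12 = 1
  c_3 = 0*-1 + 0*-3 + 0*7 + -2*9 + 0*-30 + 4*3 + 1*12 = 6
  c_4 = -1*-1 + 1*-3 + -2*7 + 6*9 + -1*-30 + -12*3 + -2*12 = 8
  c_5 = -4*-1 + 4*-3 + 2*7 + 3*9 + 0*-30 + -5*3 + -1*12 = 6
  c_6 = 0*-1 + 0*-3 + 1*7 + -3*9 + 0*-30 + 6*3 + 1*12 = 10
  c_7 = 1*-1 + -1*-3 + 0*7 + 0*9 + 0*-30 + 0*3 + 0*12 = 2
p = 11; digits c_i = Σ_j d_{ij}·11^j, 0 ≤ d_{ij} < 11:
  c_1 = 5 = 5·11^0
  c_2 = 1 = 1·11^0
  c_3 = 6 = 6·11^0
  c_4 = 8 = 8·11^0
  c_5 = 6 = 6·11^0
  c_6 = 10 = 10·11^0
  c_7 = 2 = 2·11^0
λ_0 = (5, 1, 6, 8, 6, 10, 2)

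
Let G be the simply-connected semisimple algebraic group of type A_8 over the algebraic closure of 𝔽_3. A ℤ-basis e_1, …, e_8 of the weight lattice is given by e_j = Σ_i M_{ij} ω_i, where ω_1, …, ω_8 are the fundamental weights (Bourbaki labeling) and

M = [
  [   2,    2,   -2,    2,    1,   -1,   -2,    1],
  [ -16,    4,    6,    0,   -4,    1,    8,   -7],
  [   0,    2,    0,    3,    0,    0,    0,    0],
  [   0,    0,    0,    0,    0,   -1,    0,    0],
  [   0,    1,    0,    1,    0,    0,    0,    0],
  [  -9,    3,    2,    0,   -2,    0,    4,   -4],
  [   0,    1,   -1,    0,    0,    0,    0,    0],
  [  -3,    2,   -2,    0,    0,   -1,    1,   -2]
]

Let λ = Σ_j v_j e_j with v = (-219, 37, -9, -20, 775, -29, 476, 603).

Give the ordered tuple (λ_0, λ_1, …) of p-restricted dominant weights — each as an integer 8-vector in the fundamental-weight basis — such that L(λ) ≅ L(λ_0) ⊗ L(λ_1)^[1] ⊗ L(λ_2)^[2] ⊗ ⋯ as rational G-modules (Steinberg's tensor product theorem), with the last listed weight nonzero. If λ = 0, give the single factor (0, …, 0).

((0, 2, 2, 2, 2, 0, 1, 0), (2, 0, 1, 0, 2, 2, 0, 1), (1, 0, 1, 0, 1, 0, 2, 2), (2, 2, 0, 1, 0, 0, 1, 1))

ω-coordinates c = M·v, v = (-219, 37, -9, -20, 775, -29, 476, 603):
  c_1 = (2)·(-219) + 2·37 + (-2)·(-9) + (2)·(-20) + 1·775 + (-1)·(-29) + (-2)·(476) + 1·603 = 69
  c_2 = (-16)·(-219) + 4·37 + (6)·(-9) + (0)·(-20) + (-4)·(775) + (1)·(-29) + 8·476 + (-7)·(603) = 56
  c_3 = (0)·(-219) + 2·37 + (0)·(-9) + (3)·(-20) + 0·775 + (0)·(-29) + 0·476 + 0·603 = 14
  c_4 = (0)·(-219) + 0·37 + (0)·(-9) + (0)·(-20) + 0·775 + (-1)·(-29) + 0·476 + 0·603 = 29
  c_5 = (0)·(-219) + 1·37 + (0)·(-9) + (1)·(-20) + 0·775 + (0)·(-29) + 0·476 + 0·603 = 17
  c_6 = (-9)·(-219) + 3·37 + (2)·(-9) + (0)·(-20) + (-2)·(775) + (0)·(-29) + 4·476 + (-4)·(603) = 6
  c_7 = (0)·(-219) + 1·37 + (-1)·(-9) + (0)·(-20) + 0·775 + (0)·(-29) + 0·476 + 0·603 = 46
  c_8 = (-3)·(-219) + 2·37 + (-2)·(-9) + (0)·(-20) + 0·775 + (-1)·(-29) + 1·476 + (-2)·(603) = 48
Base-3 expansion of each c_i:
  c_1 = 69 = 0·3^0 + 2·3^1 + 1·3^2 + 2·3^3
  c_2 = 56 = 2·3^0 + 0·3^1 + 0·3^2 + 2·3^3
  c_3 = 14 = 2·3^0 + 1·3^1 + 1·3^2
  c_4 = 29 = 2·3^0 + 0·3^1 + 0·3^2 + 1·3^3
  c_5 = 17 = 2·3^0 + 2·3^1 + 1·3^2
  c_6 = 6 = 0·3^0 + 2·3^1
  c_7 = 46 = 1·3^0 + 0·3^1 + 2·3^2 + 1·3^3
  c_8 = 48 = 0·3^0 + 1·3^1 + 2·3^2 + 1·3^3
Factor λ_0 = (0, 2, 2, 2, 2, 0, 1, 0)
Factor λ_1 = (2, 0, 1, 0, 2, 2, 0, 1)
Factor λ_2 = (1, 0, 1, 0, 1, 0, 2, 2)
Factor λ_3 = (2, 2, 0, 1, 0, 0, 1, 1)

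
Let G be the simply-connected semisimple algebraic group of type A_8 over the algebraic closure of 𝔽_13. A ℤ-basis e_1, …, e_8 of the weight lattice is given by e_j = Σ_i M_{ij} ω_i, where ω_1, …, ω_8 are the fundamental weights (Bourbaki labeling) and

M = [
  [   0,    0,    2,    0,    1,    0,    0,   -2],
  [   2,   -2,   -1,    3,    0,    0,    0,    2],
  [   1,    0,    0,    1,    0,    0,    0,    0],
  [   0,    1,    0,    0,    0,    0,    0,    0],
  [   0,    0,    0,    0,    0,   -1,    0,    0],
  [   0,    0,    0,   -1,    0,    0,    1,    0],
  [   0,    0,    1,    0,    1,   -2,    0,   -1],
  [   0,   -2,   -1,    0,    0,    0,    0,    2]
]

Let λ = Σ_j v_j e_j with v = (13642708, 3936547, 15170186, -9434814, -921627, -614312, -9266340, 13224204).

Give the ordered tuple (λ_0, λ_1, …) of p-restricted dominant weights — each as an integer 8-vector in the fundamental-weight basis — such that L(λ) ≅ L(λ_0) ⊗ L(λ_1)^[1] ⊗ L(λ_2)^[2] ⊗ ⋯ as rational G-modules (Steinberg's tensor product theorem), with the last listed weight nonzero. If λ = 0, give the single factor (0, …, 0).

Compute c_i = Σ_j M_{ij} v_j with v = (13642708, 3936547, 15170186, -9434814, -921627, -614312, -9266340, 13224204):
  c_1 = (0)·(13642708) + (0)·(3936547) + (2)·(15170186) + (0)·(-9434814) + (1)·(-921627) + (0)·(-614312) + (0)·(-9266340) + (-2)·(13224204) = 2970337
  c_2 = (2)·(13642708) + (-2)·(3936547) + (-1)·(15170186) + (3)·(-9434814) + (0)·(-921627) + (0)·(-614312) + (0)·(-9266340) + (2)·(13224204) = 2386102
  c_3 = (1)·(13642708) + (0)·(3936547) + (0)·(15170186) + (1)·(-9434814) + (0)·(-921627) + (0)·(-614312) + (0)·(-9266340) + (0)·(13224204) = 4207894
  c_4 = (0)·(13642708) + (1)·(3936547) + (0)·(15170186) + (0)·(-9434814) + (0)·(-921627) + (0)·(-614312) + (0)·(-9266340) + (0)·(13224204) = 3936547
  c_5 = (0)·(13642708) + (0)·(3936547) + (0)·(15170186) + (0)·(-9434814) + (0)·(-921627) + (-1)·(-614312) + (0)·(-9266340) + (0)·(13224204) = 614312
  c_6 = (0)·(13642708) + (0)·(3936547) + (0)·(15170186) + (-1)·(-9434814) + (0)·(-921627) + (0)·(-614312) + (1)·(-9266340) + (0)·(13224204) = 168474
  c_7 = (0)·(13642708) + (0)·(3936547) + (1)·(15170186) + (0)·(-9434814) + (1)·(-921627) + (-2)·(-614312) + (0)·(-9266340) + (-1)·(13224204) = 2252979
  c_8 = (0)·(13642708) + (-2)·(3936547) + (-1)·(15170186) + (0)·(-9434814) + (0)·(-921627) + (0)·(-614312) + (0)·(-9266340) + (2)·(13224204) = 3405128
Expand coordinatewise in base 13:
  c_1 = 2970337 = 6·13^0 + 12·13^1 + 12·13^2 + 12·13^3 + 12·13^4 + 7·13^5
  c_2 = 2386102 = 4·13^0 + 12·13^1 + 0·13^2 + 7·13^3 + 5·13^4 + 6·13^5
  c_3 = 4207894 = 2·13^0 + 10·13^1 + 3·13^2 + 4·13^3 + 4·13^4 + 11·13^5
  c_4 = 3936547 = 4·13^0 + 2·13^1 + 10·13^2 + 10·13^3 + 7·13^4 + 10·13^5
  c_5 = 614312 = 10·13^0 + 12·13^1 + 7·13^2 + 6·13^3 + 8·13^4 + 1·13^5
  c_6 = 168474 = 7·13^0 + 11·13^1 + 8·13^2 + 11·13^3 + 5·13^4
  c_7 = 2252979 = 1·13^0 + 3·13^1 + 6·13^2 + 11·13^3 + 0·13^4 + 6·13^5
  c_8 = 3405128 = 12·13^0 + 8·13^1 + 11·13^2 + 2·13^3 + 2·13^4 + 9·13^5
λ_0 = (6, 4, 2, 4, 10, 7, 1, 12)
λ_1 = (12, 12, 10, 2, 12, 11, 3, 8)
λ_2 = (12, 0, 3, 10, 7, 8, 6, 11)
λ_3 = (12, 7, 4, 10, 6, 11, 11, 2)
λ_4 = (12, 5, 4, 7, 8, 5, 0, 2)
λ_5 = (7, 6, 11, 10, 1, 0, 6, 9)

((6, 4, 2, 4, 10, 7, 1, 12), (12, 12, 10, 2, 12, 11, 3, 8), (12, 0, 3, 10, 7, 8, 6, 11), (12, 7, 4, 10, 6, 11, 11, 2), (12, 5, 4, 7, 8, 5, 0, 2), (7, 6, 11, 10, 1, 0, 6, 9))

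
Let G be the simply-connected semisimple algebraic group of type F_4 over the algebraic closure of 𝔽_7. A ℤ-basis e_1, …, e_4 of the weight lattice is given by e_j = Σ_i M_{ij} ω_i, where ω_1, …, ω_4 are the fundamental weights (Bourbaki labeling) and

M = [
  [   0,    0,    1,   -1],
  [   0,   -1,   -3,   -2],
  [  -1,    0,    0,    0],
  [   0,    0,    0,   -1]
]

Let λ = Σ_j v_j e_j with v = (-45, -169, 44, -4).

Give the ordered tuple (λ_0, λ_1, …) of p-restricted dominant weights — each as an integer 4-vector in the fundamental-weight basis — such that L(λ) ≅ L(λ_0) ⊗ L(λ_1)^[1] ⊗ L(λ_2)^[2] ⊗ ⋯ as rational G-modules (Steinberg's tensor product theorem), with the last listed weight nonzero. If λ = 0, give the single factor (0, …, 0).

ω-coordinates c = M·v, v = (-45, -169, 44, -4):
  c_1 = 0*-45 + 0*-169 + 1*44 + -1*-4 = 48
  c_2 = 0*-45 + -1*-169 + -3*44 + -2*-4 = 45
  c_3 = -1*-45 + 0*-169 + 0*44 + 0*-4 = 45
  c_4 = 0*-45 + 0*-169 + 0*44 + -1*-4 = 4
Writing each c_i in base p = 7:
  c_1 = 48 = 6·7^0 + 6·7^1
  c_2 = 45 = 3·7^0 + 6·7^1
  c_3 = 45 = 3·7^0 + 6·7^1
  c_4 = 4 = 4·7^0
λ_0 = (6, 3, 3, 4)
λ_1 = (6, 6, 6, 0)

((6, 3, 3, 4), (6, 6, 6, 0))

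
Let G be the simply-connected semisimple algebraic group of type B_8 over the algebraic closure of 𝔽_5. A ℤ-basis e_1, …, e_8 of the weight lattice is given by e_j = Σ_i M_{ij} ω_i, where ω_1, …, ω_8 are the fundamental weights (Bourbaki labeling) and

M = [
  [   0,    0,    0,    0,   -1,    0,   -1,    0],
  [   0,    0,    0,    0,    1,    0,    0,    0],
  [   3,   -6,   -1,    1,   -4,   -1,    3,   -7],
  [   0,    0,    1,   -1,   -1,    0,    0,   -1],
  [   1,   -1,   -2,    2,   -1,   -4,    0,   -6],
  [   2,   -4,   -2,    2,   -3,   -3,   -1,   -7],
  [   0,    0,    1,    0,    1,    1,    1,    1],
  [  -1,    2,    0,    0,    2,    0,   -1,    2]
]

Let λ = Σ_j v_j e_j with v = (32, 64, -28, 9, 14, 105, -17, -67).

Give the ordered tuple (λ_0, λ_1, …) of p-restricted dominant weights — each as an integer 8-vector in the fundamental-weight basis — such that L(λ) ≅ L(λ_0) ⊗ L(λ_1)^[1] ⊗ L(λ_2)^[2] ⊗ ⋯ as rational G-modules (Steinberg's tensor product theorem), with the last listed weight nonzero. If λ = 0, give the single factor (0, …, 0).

((3, 4, 1, 1, 0, 1, 2, 2), (0, 2, 1, 3, 2, 2, 1, 1))

Change of basis e → ω: c = M·v where v = (32, 64, -28, 9, 14, 105, -17, -67):
  c_1 = (0)·(32) + (0)·(64) + (0)·(-28) + (0)·(9) + (-1)·(14) + (0)·(105) + (-1)·(-17) + (0)·(-67) = 3
  c_2 = (0)·(32) + (0)·(64) + (0)·(-28) + (0)·(9) + (1)·(14) + (0)·(105) + (0)·(-17) + (0)·(-67) = 14
  c_3 = (3)·(32) + (-6)·(64) + (-1)·(-28) + (1)·(9) + (-4)·(14) + (-1)·(105) + (3)·(-17) + (-7)·(-67) = 6
  c_4 = (0)·(32) + (0)·(64) + (1)·(-28) + (-1)·(9) + (-1)·(14) + (0)·(105) + (0)·(-17) + (-1)·(-67) = 16
  c_5 = (1)·(32) + (-1)·(64) + (-2)·(-28) + (2)·(9) + (-1)·(14) + (-4)·(105) + (0)·(-17) + (-6)·(-67) = 10
  c_6 = (2)·(32) + (-4)·(64) + (-2)·(-28) + (2)·(9) + (-3)·(14) + (-3)·(105) + (-1)·(-17) + (-7)·(-67) = 11
  c_7 = (0)·(32) + (0)·(64) + (1)·(-28) + (0)·(9) + (1)·(14) + (1)·(105) + (1)·(-17) + (1)·(-67) = 7
  c_8 = (-1)·(32) + (2)·(64) + (0)·(-28) + (0)·(9) + (2)·(14) + (0)·(105) + (-1)·(-17) + (2)·(-67) = 7
Base-5 expansion of each c_i:
  c_1 = 3 = 3·5^0
  c_2 = 14 = 4·5^0 + 2·5^1
  c_3 = 6 = 1·5^0 + 1·5^1
  c_4 = 16 = 1·5^0 + 3·5^1
  c_5 = 10 = 0·5^0 + 2·5^1
  c_6 = 11 = 1·5^0 + 2·5^1
  c_7 = 7 = 2·5^0 + 1·5^1
  c_8 = 7 = 2·5^0 + 1·5^1
Factor λ_0 = (3, 4, 1, 1, 0, 1, 2, 2)
Factor λ_1 = (0, 2, 1, 3, 2, 2, 1, 1)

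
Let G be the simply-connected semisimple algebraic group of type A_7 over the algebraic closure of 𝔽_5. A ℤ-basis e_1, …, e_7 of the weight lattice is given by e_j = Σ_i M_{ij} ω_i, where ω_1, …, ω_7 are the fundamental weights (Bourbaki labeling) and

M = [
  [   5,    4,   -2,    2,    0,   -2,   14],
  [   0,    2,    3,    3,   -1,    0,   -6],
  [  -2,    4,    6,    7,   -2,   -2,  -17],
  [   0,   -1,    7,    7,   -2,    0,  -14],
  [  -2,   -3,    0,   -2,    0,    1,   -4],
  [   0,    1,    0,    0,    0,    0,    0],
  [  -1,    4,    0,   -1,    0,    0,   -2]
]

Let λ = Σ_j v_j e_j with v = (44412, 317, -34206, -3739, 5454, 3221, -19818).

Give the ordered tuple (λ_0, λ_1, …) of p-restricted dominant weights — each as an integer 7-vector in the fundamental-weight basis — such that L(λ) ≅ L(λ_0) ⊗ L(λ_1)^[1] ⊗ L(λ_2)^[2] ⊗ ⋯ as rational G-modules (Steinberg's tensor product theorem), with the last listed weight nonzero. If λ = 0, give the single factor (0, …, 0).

Compute c_i = Σ_j M_{ij} v_j with v = (44412, 317, -34206, -3739, 5454, 3221, -19818):
  c_1 = 5·44412 + 4·317 + (-2)·(-34206) + (2)·(-3739) + 0·5454 + (-2)·(3221) + (14)·(-19818) = 368
  c_2 = 0·44412 + 2·317 + (3)·(-34206) + (3)·(-3739) + (-1)·(5454) + 0·3221 + (-6)·(-19818) = 253
  c_3 = (-2)·(44412) + 4·317 + (6)·(-34206) + (7)·(-3739) + (-2)·(5454) + (-2)·(3221) + (-17)·(-19818) = 591
  c_4 = 0·44412 + (-1)·(317) + (7)·(-34206) + (7)·(-3739) + (-2)·(5454) + 0·3221 + (-14)·(-19818) = 612
  c_5 = (-2)·(44412) + (-3)·(317) + (0)·(-34206) + (-2)·(-3739) + 0·5454 + 1·3221 + (-4)·(-19818) = 196
  c_6 = 0·44412 + 1·317 + (0)·(-34206) + (0)·(-3739) + 0·5454 + 0·3221 + (0)·(-19818) = 317
  c_7 = (-1)·(44412) + 4·317 + (0)·(-34206) + (-1)·(-3739) + 0·5454 + 0·3221 + (-2)·(-19818) = 231
Expand coordinatewise in base 5:
  c_1 = 368 = 3·5^0 + 3·5^1 + 4·5^2 + 2·5^3
  c_2 = 253 = 3·5^0 + 0·5^1 + 0·5^2 + 2·5^3
  c_3 = 591 = 1·5^0 + 3·5^1 + 3·5^2 + 4·5^3
  c_4 = 612 = 2·5^0 + 2·5^1 + 4·5^2 + 4·5^3
  c_5 = 196 = 1·5^0 + 4·5^1 + 2·5^2 + 1·5^3
  c_6 = 317 = 2·5^0 + 3·5^1 + 2·5^2 + 2·5^3
  c_7 = 231 = 1·5^0 + 1·5^1 + 4·5^2 + 1·5^3
λ_0 = (3, 3, 1, 2, 1, 2, 1)
λ_1 = (3, 0, 3, 2, 4, 3, 1)
λ_2 = (4, 0, 3, 4, 2, 2, 4)
λ_3 = (2, 2, 4, 4, 1, 2, 1)

((3, 3, 1, 2, 1, 2, 1), (3, 0, 3, 2, 4, 3, 1), (4, 0, 3, 4, 2, 2, 4), (2, 2, 4, 4, 1, 2, 1))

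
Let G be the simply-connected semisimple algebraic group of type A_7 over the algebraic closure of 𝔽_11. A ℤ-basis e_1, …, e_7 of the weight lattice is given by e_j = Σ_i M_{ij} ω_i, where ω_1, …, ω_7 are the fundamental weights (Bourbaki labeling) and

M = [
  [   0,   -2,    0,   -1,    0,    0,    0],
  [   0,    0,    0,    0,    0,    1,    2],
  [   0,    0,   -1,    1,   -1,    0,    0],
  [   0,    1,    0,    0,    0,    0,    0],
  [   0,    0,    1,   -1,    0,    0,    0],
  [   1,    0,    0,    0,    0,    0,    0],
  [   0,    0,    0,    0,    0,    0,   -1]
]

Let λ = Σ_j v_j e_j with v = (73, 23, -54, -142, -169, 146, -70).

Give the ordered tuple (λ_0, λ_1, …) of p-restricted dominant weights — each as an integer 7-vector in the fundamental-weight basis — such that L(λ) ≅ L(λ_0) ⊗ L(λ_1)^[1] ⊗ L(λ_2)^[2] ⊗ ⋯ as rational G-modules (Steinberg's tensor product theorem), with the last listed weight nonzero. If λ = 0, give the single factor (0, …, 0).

Change of basis e → ω: c = M·v where v = (73, 23, -54, -142, -169, 146, -70):
  c_1 = 0·73 + (-2)·(23) + (0)·(-54) + (-1)·(-142) + (0)·(-169) + 0·146 + (0)·(-70) = 96
  c_2 = 0·73 + 0·23 + (0)·(-54) + (0)·(-142) + (0)·(-169) + 1·146 + (2)·(-70) = 6
  c_3 = 0·73 + 0·23 + (-1)·(-54) + (1)·(-142) + (-1)·(-169) + 0·146 + (0)·(-70) = 81
  c_4 = 0·73 + 1·23 + (0)·(-54) + (0)·(-142) + (0)·(-169) + 0·146 + (0)·(-70) = 23
  c_5 = 0·73 + 0·23 + (1)·(-54) + (-1)·(-142) + (0)·(-169) + 0·146 + (0)·(-70) = 88
  c_6 = 1·73 + 0·23 + (0)·(-54) + (0)·(-142) + (0)·(-169) + 0·146 + (0)·(-70) = 73
  c_7 = 0·73 + 0·23 + (0)·(-54) + (0)·(-142) + (0)·(-169) + 0·146 + (-1)·(-70) = 70
Writing each c_i in base p = 11:
  c_1 = 96 = 8·11^0 + 8·11^1
  c_2 = 6 = 6·11^0
  c_3 = 81 = 4·11^0 + 7·11^1
  c_4 = 23 = 1·11^0 + 2·11^1
  c_5 = 88 = 0·11^0 + 8·11^1
  c_6 = 73 = 7·11^0 + 6·11^1
  c_7 = 70 = 4·11^0 + 6·11^1
Factor λ_0 = (8, 6, 4, 1, 0, 7, 4)
Factor λ_1 = (8, 0, 7, 2, 8, 6, 6)

((8, 6, 4, 1, 0, 7, 4), (8, 0, 7, 2, 8, 6, 6))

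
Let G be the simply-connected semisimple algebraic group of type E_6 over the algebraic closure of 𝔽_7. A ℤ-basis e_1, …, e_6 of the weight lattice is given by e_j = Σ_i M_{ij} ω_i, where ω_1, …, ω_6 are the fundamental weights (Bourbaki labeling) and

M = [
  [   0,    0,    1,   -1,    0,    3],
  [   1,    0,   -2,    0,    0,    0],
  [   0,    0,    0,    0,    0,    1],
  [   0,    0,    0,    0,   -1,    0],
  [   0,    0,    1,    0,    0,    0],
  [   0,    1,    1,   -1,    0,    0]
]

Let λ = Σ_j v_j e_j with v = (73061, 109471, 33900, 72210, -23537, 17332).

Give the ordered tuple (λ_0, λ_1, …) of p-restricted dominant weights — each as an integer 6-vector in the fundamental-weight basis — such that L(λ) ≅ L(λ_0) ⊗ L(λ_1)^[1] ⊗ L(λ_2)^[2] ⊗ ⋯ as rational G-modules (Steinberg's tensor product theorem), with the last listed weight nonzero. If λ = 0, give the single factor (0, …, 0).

((1, 4, 0, 3, 6, 6), (2, 2, 5, 2, 5, 1), (6, 2, 3, 4, 5, 3), (4, 1, 1, 5, 0, 4), (5, 2, 0, 2, 0, 1), (0, 0, 1, 1, 2, 4))

Converting to the ω-basis (c_i = row i of M dotted with v = (73061, 109471, 33900, 72210, -23537, 17332)):
  c_1 = 0·73061 + 0·109471 + 1·33900 + (-1)·(72210) + (0)·(-23537) + 3·17332 = 13686
  c_2 = 1·73061 + 0·109471 + (-2)·(33900) + 0·72210 + (0)·(-23537) + 0·17332 = 5261
  c_3 = 0·73061 + 0·109471 + 0·33900 + 0·72210 + (0)·(-23537) + 1·17332 = 17332
  c_4 = 0·73061 + 0·109471 + 0·33900 + 0·72210 + (-1)·(-23537) + 0·17332 = 23537
  c_5 = 0·73061 + 0·109471 + 1·33900 + 0·72210 + (0)·(-23537) + 0·17332 = 33900
  c_6 = 0·73061 + 1·109471 + 1·33900 + (-1)·(72210) + (0)·(-23537) + 0·17332 = 71161
Writing each c_i in base p = 7:
  c_1 = 13686 = 1·7^0 + 2·7^1 + 6·7^2 + 4·7^3 + 5·7^4
  c_2 = 5261 = 4·7^0 + 2·7^1 + 2·7^2 + 1·7^3 + 2·7^4
  c_3 = 17332 = 0·7^0 + 5·7^1 + 3·7^2 + 1·7^3 + 0·7^4 + 1·7^5
  c_4 = 23537 = 3·7^0 + 2·7^1 + 4·7^2 + 5·7^3 + 2·7^4 + 1·7^5
  c_5 = 33900 = 6·7^0 + 5·7^1 + 5·7^2 + 0·7^3 + 0·7^4 + 2·7^5
  c_6 = 71161 = 6·7^0 + 1·7^1 + 3·7^2 + 4·7^3 + 1·7^4 + 4·7^5
p-restricted factor λ_0 = (1, 4, 0, 3, 6, 6)
p-restricted factor λ_1 = (2, 2, 5, 2, 5, 1)
p-restricted factor λ_2 = (6, 2, 3, 4, 5, 3)
p-restricted factor λ_3 = (4, 1, 1, 5, 0, 4)
p-restricted factor λ_4 = (5, 2, 0, 2, 0, 1)
p-restricted factor λ_5 = (0, 0, 1, 1, 2, 4)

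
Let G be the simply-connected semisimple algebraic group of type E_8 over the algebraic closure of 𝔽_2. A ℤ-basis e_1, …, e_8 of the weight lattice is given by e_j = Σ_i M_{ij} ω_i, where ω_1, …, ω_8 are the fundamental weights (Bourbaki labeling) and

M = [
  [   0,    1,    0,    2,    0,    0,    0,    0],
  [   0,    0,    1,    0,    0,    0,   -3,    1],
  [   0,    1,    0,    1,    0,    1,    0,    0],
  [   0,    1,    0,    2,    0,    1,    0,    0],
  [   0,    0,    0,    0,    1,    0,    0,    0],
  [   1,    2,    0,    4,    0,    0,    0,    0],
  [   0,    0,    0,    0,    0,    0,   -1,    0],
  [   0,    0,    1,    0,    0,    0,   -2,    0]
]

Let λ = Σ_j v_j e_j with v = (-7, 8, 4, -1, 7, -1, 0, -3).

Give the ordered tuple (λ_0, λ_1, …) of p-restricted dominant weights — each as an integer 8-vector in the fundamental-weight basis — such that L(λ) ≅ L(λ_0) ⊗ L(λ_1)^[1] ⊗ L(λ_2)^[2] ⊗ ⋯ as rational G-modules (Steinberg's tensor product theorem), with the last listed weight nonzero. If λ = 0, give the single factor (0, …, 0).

((0, 1, 0, 1, 1, 1, 0, 0), (1, 0, 1, 0, 1, 0, 0, 0), (1, 0, 1, 1, 1, 1, 0, 1))

Compute c_i = Σ_j M_{ij} v_j with v = (-7, 8, 4, -1, 7, -1, 0, -3):
  c_1 = (0)·(-7) + 1·8 + 0·4 + (2)·(-1) + 0·7 + (0)·(-1) + 0·0 + (0)·(-3) = 6
  c_2 = (0)·(-7) + 0·8 + 1·4 + (0)·(-1) + 0·7 + (0)·(-1) + (-3)·(0) + (1)·(-3) = 1
  c_3 = (0)·(-7) + 1·8 + 0·4 + (1)·(-1) + 0·7 + (1)·(-1) + 0·0 + (0)·(-3) = 6
  c_4 = (0)·(-7) + 1·8 + 0·4 + (2)·(-1) + 0·7 + (1)·(-1) + 0·0 + (0)·(-3) = 5
  c_5 = (0)·(-7) + 0·8 + 0·4 + (0)·(-1) + 1·7 + (0)·(-1) + 0·0 + (0)·(-3) = 7
  c_6 = (1)·(-7) + 2·8 + 0·4 + (4)·(-1) + 0·7 + (0)·(-1) + 0·0 + (0)·(-3) = 5
  c_7 = (0)·(-7) + 0·8 + 0·4 + (0)·(-1) + 0·7 + (0)·(-1) + (-1)·(0) + (0)·(-3) = 0
  c_8 = (0)·(-7) + 0·8 + 1·4 + (0)·(-1) + 0·7 + (0)·(-1) + (-2)·(0) + (0)·(-3) = 4
Expand coordinatewise in base 2:
  c_1 = 6 = 0·2^0 + 1·2^1 + 1·2^2
  c_2 = 1 = 1·2^0
  c_3 = 6 = 0·2^0 + 1·2^1 + 1·2^2
  c_4 = 5 = 1·2^0 + 0·2^1 + 1·2^2
  c_5 = 7 = 1·2^0 + 1·2^1 + 1·2^2
  c_6 = 5 = 1·2^0 + 0·2^1 + 1·2^2
  c_7 = 0
  c_8 = 4 = 0·2^0 + 0·2^1 + 1·2^2
Factor λ_0 = (0, 1, 0, 1, 1, 1, 0, 0)
Factor λ_1 = (1, 0, 1, 0, 1, 0, 0, 0)
Factor λ_2 = (1, 0, 1, 1, 1, 1, 0, 1)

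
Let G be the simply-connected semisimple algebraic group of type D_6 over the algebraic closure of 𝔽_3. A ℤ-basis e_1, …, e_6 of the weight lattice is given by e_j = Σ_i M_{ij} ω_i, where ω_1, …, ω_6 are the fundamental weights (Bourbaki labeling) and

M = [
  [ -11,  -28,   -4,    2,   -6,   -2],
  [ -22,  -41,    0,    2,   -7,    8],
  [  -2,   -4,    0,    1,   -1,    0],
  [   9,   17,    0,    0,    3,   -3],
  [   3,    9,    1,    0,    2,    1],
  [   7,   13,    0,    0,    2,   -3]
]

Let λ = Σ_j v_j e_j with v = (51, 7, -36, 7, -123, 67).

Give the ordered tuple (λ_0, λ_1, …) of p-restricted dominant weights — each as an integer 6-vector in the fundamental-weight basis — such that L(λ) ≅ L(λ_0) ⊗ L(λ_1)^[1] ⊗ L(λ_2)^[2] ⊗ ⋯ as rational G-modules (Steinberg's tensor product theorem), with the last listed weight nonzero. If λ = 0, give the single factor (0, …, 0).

((2, 2, 0, 2, 1, 1), (1, 0, 0, 2, 0, 0))

ω-coordinates c = M·v, v = (51, 7, -36, 7, -123, 67):
  c_1 = -11*51 + -28*7 + -4*-36 + 2*7 + -6*-123 + -2*67 = 5
  c_2 = -22*51 + -41*7 + 0*-36 + 2*7 + -7*-123 + 8*67 = 2
  c_3 = -2*51 + -4*7 + 0*-36 + 1*7 + -1*-123 + 0*67 = 0
  c_4 = 9*51 + 17*7 + 0*-36 + 0*7 + 3*-123 + -3*67 = 8
  c_5 = 3*51 + 9*7 + 1*-36 + 0*7 + 2*-123 + 1*67 = 1
  c_6 = 7*51 + 13*7 + 0*-36 + 0*7 + 2*-123 + -3*67 = 1
Base-3 expansion of each c_i:
  c_1 = 5 = 2·3^0 + 1·3^1
  c_2 = 2 = 2·3^0
  c_3 = 0
  c_4 = 8 = 2·3^0 + 2·3^1
  c_5 = 1 = 1·3^0
  c_6 = 1 = 1·3^0
Factor λ_0 = (2, 2, 0, 2, 1, 1)
Factor λ_1 = (1, 0, 0, 2, 0, 0)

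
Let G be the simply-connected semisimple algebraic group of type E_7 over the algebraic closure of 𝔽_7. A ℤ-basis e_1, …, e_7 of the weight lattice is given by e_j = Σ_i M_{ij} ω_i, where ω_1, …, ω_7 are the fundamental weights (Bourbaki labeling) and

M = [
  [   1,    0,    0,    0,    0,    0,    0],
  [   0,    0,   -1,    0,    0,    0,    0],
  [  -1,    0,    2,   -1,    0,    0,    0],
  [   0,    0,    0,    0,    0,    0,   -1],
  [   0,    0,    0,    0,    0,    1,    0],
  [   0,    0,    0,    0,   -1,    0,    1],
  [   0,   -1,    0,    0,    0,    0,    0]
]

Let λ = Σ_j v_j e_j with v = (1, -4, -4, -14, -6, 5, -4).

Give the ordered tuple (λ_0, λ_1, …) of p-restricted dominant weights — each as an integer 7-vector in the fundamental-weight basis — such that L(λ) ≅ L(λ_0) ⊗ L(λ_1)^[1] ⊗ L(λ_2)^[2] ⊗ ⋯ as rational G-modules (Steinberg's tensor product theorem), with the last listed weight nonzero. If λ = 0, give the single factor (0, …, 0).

((1, 4, 5, 4, 5, 2, 4),)

Compute c_i = Σ_j M_{ij} v_j with v = (1, -4, -4, -14, -6, 5, -4):
  c_1 = (1)·(1) + (0)·(-4) + (0)·(-4) + (0)·(-14) + (0)·(-6) + (0)·(5) + (0)·(-4) = 1
  c_2 = (0)·(1) + (0)·(-4) + (-1)·(-4) + (0)·(-14) + (0)·(-6) + (0)·(5) + (0)·(-4) = 4
  c_3 = (-1)·(1) + (0)·(-4) + (2)·(-4) + (-1)·(-14) + (0)·(-6) + (0)·(5) + (0)·(-4) = 5
  c_4 = (0)·(1) + (0)·(-4) + (0)·(-4) + (0)·(-14) + (0)·(-6) + (0)·(5) + (-1)·(-4) = 4
  c_5 = (0)·(1) + (0)·(-4) + (0)·(-4) + (0)·(-14) + (0)·(-6) + (1)·(5) + (0)·(-4) = 5
  c_6 = (0)·(1) + (0)·(-4) + (0)·(-4) + (0)·(-14) + (-1)·(-6) + (0)·(5) + (1)·(-4) = 2
  c_7 = (0)·(1) + (-1)·(-4) + (0)·(-4) + (0)·(-14) + (0)·(-6) + (0)·(5) + (0)·(-4) = 4
p = 7; digits c_i = Σ_j d_{ij}·7^j, 0 ≤ d_{ij} < 7:
  c_1 = 1 = 1·7^0
  c_2 = 4 = 4·7^0
  c_3 = 5 = 5·7^0
  c_4 = 4 = 4·7^0
  c_5 = 5 = 5·7^0
  c_6 = 2 = 2·7^0
  c_7 = 4 = 4·7^0
Factor λ_0 = (1, 4, 5, 4, 5, 2, 4)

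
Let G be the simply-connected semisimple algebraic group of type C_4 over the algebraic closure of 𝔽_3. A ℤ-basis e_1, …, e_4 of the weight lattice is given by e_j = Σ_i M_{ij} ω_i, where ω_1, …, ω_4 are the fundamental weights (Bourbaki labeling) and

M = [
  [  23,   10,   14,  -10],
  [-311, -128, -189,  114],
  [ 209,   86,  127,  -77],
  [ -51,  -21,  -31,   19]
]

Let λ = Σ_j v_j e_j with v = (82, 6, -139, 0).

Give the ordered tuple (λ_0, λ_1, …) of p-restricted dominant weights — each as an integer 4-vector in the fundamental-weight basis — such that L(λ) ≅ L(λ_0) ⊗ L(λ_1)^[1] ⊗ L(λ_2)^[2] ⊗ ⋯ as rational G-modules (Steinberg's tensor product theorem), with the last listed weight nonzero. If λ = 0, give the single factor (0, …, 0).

((0, 1, 1, 1),)

Change of basis e → ω: c = M·v where v = (82, 6, -139, 0):
  c_1 = 23·82 + 10·6 + (14)·(-139) + (-10)·(0) = 0
  c_2 = (-311)·(82) + (-128)·(6) + (-189)·(-139) + 114·0 = 1
  c_3 = 209·82 + 86·6 + (127)·(-139) + (-77)·(0) = 1
  c_4 = (-51)·(82) + (-21)·(6) + (-31)·(-139) + 19·0 = 1
Base-3 expansion of each c_i:
  c_1 = 0
  c_2 = 1 = 1·3^0
  c_3 = 1 = 1·3^0
  c_4 = 1 = 1·3^0
Factor λ_0 = (0, 1, 1, 1)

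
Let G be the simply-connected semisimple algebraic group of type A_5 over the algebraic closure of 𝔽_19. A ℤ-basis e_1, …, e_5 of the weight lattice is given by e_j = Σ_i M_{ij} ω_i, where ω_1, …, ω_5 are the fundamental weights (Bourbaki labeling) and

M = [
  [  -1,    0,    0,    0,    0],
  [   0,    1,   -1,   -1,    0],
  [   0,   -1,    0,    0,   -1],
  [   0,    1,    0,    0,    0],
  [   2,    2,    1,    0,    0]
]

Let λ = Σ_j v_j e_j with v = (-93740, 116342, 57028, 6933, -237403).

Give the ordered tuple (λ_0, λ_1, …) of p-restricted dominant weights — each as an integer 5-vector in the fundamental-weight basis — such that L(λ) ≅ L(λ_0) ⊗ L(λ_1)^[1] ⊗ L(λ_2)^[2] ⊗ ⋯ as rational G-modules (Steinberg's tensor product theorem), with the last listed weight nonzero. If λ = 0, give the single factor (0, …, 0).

Change of basis e → ω: c = M·v where v = (-93740, 116342, 57028, 6933, -237403):
  c_1 = (-1)·(-93740) + 0·116342 + 0·57028 + 0·6933 + (0)·(-237403) = 93740
  c_2 = (0)·(-93740) + 1·116342 + (-1)·(57028) + (-1)·(6933) + (0)·(-237403) = 52381
  c_3 = (0)·(-93740) + (-1)·(116342) + 0·57028 + 0·6933 + (-1)·(-237403) = 121061
  c_4 = (0)·(-93740) + 1·116342 + 0·57028 + 0·6933 + (0)·(-237403) = 116342
  c_5 = (2)·(-93740) + 2·116342 + 1·57028 + 0·6933 + (0)·(-237403) = 102232
Base-19 expansion of each c_i:
  c_1 = 93740 = 13·19^0 + 12·19^1 + 12·19^2 + 13·19^3
  c_2 = 52381 = 17·19^0 + 1·19^1 + 12·19^2 + 7·19^3
  c_3 = 121061 = 12·19^0 + 6·19^1 + 12·19^2 + 17·19^3
  c_4 = 116342 = 5·19^0 + 5·19^1 + 18·19^2 + 16·19^3
  c_5 = 102232 = 12·19^0 + 3·19^1 + 17·19^2 + 14·19^3
p-restricted factor λ_0 = (13, 17, 12, 5, 12)
p-restricted factor λ_1 = (12, 1, 6, 5, 3)
p-restricted factor λ_2 = (12, 12, 12, 18, 17)
p-restricted factor λ_3 = (13, 7, 17, 16, 14)

((13, 17, 12, 5, 12), (12, 1, 6, 5, 3), (12, 12, 12, 18, 17), (13, 7, 17, 16, 14))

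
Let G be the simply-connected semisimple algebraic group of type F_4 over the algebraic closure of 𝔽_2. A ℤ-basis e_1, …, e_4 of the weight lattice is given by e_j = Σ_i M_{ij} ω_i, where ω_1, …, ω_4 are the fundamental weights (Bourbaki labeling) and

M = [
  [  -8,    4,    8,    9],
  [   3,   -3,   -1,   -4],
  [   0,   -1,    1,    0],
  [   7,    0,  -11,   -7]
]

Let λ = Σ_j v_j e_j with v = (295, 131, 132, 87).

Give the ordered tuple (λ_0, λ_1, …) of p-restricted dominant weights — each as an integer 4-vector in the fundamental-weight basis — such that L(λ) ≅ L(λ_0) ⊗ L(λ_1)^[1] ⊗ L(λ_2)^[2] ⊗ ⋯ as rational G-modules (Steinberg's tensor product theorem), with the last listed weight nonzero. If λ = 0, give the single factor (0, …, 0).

In the fundamental-weight basis, λ has coordinates c = M·v (v = (295, 131, 132, 87)):
  c_1 = (-8)·(295) + (4)·(131) + (8)·(132) + (9)·(87) = 3
  c_2 = (3)·(295) + (-3)·(131) + (-1)·(132) + (-4)·(87) = 12
  c_3 = (0)·(295) + (-1)·(131) + (1)·(132) + (0)·(87) = 1
  c_4 = (7)·(295) + (0)·(131) + (-11)·(132) + (-7)·(87) = 4
Writing each c_i in base p = 2:
  c_1 = 3 = 1·2^0 + 1·2^1
  c_2 = 12 = 0·2^0 + 0·2^1 + 1·2^2 + 1·2^3
  c_3 = 1 = 1·2^0
  c_4 = 4 = 0·2^0 + 0·2^1 + 1·2^2
Factor λ_0 = (1, 0, 1, 0)
Factor λ_1 = (1, 0, 0, 0)
Factor λ_2 = (0, 1, 0, 1)
Factor λ_3 = (0, 1, 0, 0)

((1, 0, 1, 0), (1, 0, 0, 0), (0, 1, 0, 1), (0, 1, 0, 0))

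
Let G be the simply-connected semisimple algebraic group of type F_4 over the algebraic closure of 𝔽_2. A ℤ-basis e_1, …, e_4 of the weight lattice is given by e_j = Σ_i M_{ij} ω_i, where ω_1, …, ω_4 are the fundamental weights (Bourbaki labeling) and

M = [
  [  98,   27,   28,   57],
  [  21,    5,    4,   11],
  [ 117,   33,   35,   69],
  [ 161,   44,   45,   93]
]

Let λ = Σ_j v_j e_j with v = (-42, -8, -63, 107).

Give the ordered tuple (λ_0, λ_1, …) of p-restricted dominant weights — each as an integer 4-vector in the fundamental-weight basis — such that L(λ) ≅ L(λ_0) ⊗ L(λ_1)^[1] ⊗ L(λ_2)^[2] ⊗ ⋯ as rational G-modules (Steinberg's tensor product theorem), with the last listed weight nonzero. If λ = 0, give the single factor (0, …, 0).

((1, 1, 0, 0), (1, 1, 0, 1))

Compute c_i = Σ_j M_{ij} v_j with v = (-42, -8, -63, 107):
  c_1 = 98*-42 + 27*-8 + 28*-63 + 57*107 = 3
  c_2 = 21*-42 + 5*-8 + 4*-63 + 11*107 = 3
  c_3 = 117*-42 + 33*-8 + 35*-63 + 69*107 = 0
  c_4 = 161*-42 + 44*-8 + 45*-63 + 93*107 = 2
Base-2 expansion of each c_i:
  c_1 = 3 = 1·2^0 + 1·2^1
  c_2 = 3 = 1·2^0 + 1·2^1
  c_3 = 0
  c_4 = 2 = 0·2^0 + 1·2^1
λ_0 = (1, 1, 0, 0)
λ_1 = (1, 1, 0, 1)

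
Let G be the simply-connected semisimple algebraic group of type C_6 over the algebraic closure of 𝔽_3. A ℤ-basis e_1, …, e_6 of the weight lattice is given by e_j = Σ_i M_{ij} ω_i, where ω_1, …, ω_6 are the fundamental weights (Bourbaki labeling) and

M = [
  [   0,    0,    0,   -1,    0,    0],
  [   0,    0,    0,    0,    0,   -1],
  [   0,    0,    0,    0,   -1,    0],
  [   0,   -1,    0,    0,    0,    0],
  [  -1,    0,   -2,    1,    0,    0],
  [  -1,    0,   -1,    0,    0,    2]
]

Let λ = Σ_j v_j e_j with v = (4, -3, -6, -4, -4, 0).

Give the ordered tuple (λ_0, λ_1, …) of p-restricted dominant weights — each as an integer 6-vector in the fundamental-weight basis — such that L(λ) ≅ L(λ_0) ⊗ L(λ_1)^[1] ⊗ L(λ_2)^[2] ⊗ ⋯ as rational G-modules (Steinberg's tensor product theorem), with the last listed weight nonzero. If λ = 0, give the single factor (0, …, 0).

Change of basis e → ω: c = M·v where v = (4, -3, -6, -4, -4, 0):
  c_1 = 0*4 + 0*-3 + 0*-6 + -1*-4 + 0*-4 + 0*0 = 4
  c_2 = 0*4 + 0*-3 + 0*-6 + 0*-4 + 0*-4 + -1*0 = 0
  c_3 = 0*4 + 0*-3 + 0*-6 + 0*-4 + -1*-4 + 0*0 = 4
  c_4 = 0*4 + -1*-3 + 0*-6 + 0*-4 + 0*-4 + 0*0 = 3
  c_5 = -1*4 + 0*-3 + -2*-6 + 1*-4 + 0*-4 + 0*0 = 4
  c_6 = -1*4 + 0*-3 + -1*-6 + 0*-4 + 0*-4 + 2*0 = 2
Writing each c_i in base p = 3:
  c_1 = 4 = 1·3^0 + 1·3^1
  c_2 = 0
  c_3 = 4 = 1·3^0 + 1·3^1
  c_4 = 3 = 0·3^0 + 1·3^1
  c_5 = 4 = 1·3^0 + 1·3^1
  c_6 = 2 = 2·3^0
p-restricted factor λ_0 = (1, 0, 1, 0, 1, 2)
p-restricted factor λ_1 = (1, 0, 1, 1, 1, 0)

((1, 0, 1, 0, 1, 2), (1, 0, 1, 1, 1, 0))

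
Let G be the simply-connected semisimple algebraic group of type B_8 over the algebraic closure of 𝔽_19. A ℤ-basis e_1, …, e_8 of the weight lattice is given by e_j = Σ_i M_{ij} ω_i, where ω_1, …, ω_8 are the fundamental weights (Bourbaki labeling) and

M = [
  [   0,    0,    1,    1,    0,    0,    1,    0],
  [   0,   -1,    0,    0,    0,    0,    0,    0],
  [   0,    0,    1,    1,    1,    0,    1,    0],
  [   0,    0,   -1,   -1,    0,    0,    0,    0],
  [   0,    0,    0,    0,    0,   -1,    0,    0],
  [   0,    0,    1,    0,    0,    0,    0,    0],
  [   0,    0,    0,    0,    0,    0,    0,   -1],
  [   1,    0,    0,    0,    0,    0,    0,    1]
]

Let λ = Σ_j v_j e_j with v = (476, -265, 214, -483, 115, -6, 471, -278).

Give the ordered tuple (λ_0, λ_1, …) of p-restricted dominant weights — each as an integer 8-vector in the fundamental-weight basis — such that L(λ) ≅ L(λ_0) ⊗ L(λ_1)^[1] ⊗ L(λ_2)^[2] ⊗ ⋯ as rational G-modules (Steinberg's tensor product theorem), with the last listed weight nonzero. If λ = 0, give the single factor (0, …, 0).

Compute c_i = Σ_j M_{ij} v_j with v = (476, -265, 214, -483, 115, -6, 471, -278):
  c_1 = 0·476 + (0)·(-265) + 1·214 + (1)·(-483) + 0·115 + (0)·(-6) + 1·471 + (0)·(-278) = 202
  c_2 = 0·476 + (-1)·(-265) + 0·214 + (0)·(-483) + 0·115 + (0)·(-6) + 0·471 + (0)·(-278) = 265
  c_3 = 0·476 + (0)·(-265) + 1·214 + (1)·(-483) + 1·115 + (0)·(-6) + 1·471 + (0)·(-278) = 317
  c_4 = 0·476 + (0)·(-265) + (-1)·(214) + (-1)·(-483) + 0·115 + (0)·(-6) + 0·471 + (0)·(-278) = 269
  c_5 = 0·476 + (0)·(-265) + 0·214 + (0)·(-483) + 0·115 + (-1)·(-6) + 0·471 + (0)·(-278) = 6
  c_6 = 0·476 + (0)·(-265) + 1·214 + (0)·(-483) + 0·115 + (0)·(-6) + 0·471 + (0)·(-278) = 214
  c_7 = 0·476 + (0)·(-265) + 0·214 + (0)·(-483) + 0·115 + (0)·(-6) + 0·471 + (-1)·(-278) = 278
  c_8 = 1·476 + (0)·(-265) + 0·214 + (0)·(-483) + 0·115 + (0)·(-6) + 0·471 + (1)·(-278) = 198
Writing each c_i in base p = 19:
  c_1 = 202 = 12·19^0 + 10·19^1
  c_2 = 265 = 18·19^0 + 13·19^1
  c_3 = 317 = 13·19^0 + 16·19^1
  c_4 = 269 = 3·19^0 + 14·19^1
  c_5 = 6 = 6·19^0
  c_6 = 214 = 5·19^0 + 11·19^1
  c_7 = 278 = 12·19^0 + 14·19^1
  c_8 = 198 = 8·19^0 + 10·19^1
Factor λ_0 = (12, 18, 13, 3, 6, 5, 12, 8)
Factor λ_1 = (10, 13, 16, 14, 0, 11, 14, 10)

((12, 18, 13, 3, 6, 5, 12, 8), (10, 13, 16, 14, 0, 11, 14, 10))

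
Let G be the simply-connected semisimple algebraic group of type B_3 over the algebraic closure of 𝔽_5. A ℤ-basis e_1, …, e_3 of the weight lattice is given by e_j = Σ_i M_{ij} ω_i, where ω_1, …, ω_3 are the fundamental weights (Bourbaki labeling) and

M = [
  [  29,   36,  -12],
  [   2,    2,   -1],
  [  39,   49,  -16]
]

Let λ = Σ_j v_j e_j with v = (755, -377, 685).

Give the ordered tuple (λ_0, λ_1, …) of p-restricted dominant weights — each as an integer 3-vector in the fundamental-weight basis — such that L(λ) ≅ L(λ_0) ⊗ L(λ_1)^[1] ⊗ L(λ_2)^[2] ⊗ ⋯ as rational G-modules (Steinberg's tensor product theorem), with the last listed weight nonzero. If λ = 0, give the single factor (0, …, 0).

ω-coordinates c = M·v, v = (755, -377, 685):
  c_1 = (29)·(755) + (36)·(-377) + (-12)·(685) = 103
  c_2 = (2)·(755) + (2)·(-377) + (-1)·(685) = 71
  c_3 = (39)·(755) + (49)·(-377) + (-16)·(685) = 12
Writing each c_i in base p = 5:
  c_1 = 103 = 3·5^0 + 0·5^1 + 4·5^2
  c_2 = 71 = 1·5^0 + 4·5^1 + 2·5^2
  c_3 = 12 = 2·5^0 + 2·5^1
Factor λ_0 = (3, 1, 2)
Factor λ_1 = (0, 4, 2)
Factor λ_2 = (4, 2, 0)

((3, 1, 2), (0, 4, 2), (4, 2, 0))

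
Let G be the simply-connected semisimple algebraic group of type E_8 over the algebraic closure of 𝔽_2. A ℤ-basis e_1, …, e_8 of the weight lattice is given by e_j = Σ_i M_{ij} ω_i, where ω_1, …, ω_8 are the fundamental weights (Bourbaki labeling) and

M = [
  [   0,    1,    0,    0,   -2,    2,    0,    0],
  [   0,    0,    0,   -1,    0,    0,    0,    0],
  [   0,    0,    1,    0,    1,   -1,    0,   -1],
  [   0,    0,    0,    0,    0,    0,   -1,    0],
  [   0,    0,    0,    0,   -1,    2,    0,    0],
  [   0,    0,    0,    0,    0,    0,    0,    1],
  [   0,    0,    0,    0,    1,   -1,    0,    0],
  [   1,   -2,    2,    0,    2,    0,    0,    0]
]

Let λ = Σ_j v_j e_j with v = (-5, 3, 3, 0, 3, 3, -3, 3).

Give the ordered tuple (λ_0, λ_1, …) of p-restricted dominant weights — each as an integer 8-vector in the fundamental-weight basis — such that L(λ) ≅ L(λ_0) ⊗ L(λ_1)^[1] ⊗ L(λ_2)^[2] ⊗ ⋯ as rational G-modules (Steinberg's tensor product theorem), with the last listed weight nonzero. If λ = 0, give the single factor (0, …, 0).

((1, 0, 0, 1, 1, 1, 0, 1), (1, 0, 0, 1, 1, 1, 0, 0))

Converting to the ω-basis (c_i = row i of M dotted with v = (-5, 3, 3, 0, 3, 3, -3, 3)):
  c_1 = (0)·(-5) + (1)·(3) + (0)·(3) + (0)·(0) + (-2)·(3) + (2)·(3) + (0)·(-3) + (0)·(3) = 3
  c_2 = (0)·(-5) + (0)·(3) + (0)·(3) + (-1)·(0) + (0)·(3) + (0)·(3) + (0)·(-3) + (0)·(3) = 0
  c_3 = (0)·(-5) + (0)·(3) + (1)·(3) + (0)·(0) + (1)·(3) + (-1)·(3) + (0)·(-3) + (-1)·(3) = 0
  c_4 = (0)·(-5) + (0)·(3) + (0)·(3) + (0)·(0) + (0)·(3) + (0)·(3) + (-1)·(-3) + (0)·(3) = 3
  c_5 = (0)·(-5) + (0)·(3) + (0)·(3) + (0)·(0) + (-1)·(3) + (2)·(3) + (0)·(-3) + (0)·(3) = 3
  c_6 = (0)·(-5) + (0)·(3) + (0)·(3) + (0)·(0) + (0)·(3) + (0)·(3) + (0)·(-3) + (1)·(3) = 3
  c_7 = (0)·(-5) + (0)·(3) + (0)·(3) + (0)·(0) + (1)·(3) + (-1)·(3) + (0)·(-3) + (0)·(3) = 0
  c_8 = (1)·(-5) + (-2)·(3) + (2)·(3) + (0)·(0) + (2)·(3) + (0)·(3) + (0)·(-3) + (0)·(3) = 1
Writing each c_i in base p = 2:
  c_1 = 3 = 1·2^0 + 1·2^1
  c_2 = 0
  c_3 = 0
  c_4 = 3 = 1·2^0 + 1·2^1
  c_5 = 3 = 1·2^0 + 1·2^1
  c_6 = 3 = 1·2^0 + 1·2^1
  c_7 = 0
  c_8 = 1 = 1·2^0
λ_0 = (1, 0, 0, 1, 1, 1, 0, 1)
λ_1 = (1, 0, 0, 1, 1, 1, 0, 0)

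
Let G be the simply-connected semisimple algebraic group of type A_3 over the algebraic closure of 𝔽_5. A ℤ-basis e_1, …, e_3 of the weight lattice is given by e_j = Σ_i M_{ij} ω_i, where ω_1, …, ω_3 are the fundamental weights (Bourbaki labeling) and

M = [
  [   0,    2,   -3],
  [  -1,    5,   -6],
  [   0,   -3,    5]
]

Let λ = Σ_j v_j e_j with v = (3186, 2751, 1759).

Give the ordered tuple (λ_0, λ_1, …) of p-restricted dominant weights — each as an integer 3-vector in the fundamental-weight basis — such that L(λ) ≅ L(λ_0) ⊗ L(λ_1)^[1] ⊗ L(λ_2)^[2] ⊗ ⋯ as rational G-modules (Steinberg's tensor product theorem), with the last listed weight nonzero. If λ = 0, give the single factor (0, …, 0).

ω-coordinates c = M·v, v = (3186, 2751, 1759):
  c_1 = 0·3186 + 2·2751 + (-3)·(1759) = 225
  c_2 = (-1)·(3186) + 5·2751 + (-6)·(1759) = 15
  c_3 = 0·3186 + (-3)·(2751) + 5·1759 = 542
Writing each c_i in base p = 5:
  c_1 = 225 = 0·5^0 + 0·5^1 + 4·5^2 + 1·5^3
  c_2 = 15 = 0·5^0 + 3·5^1
  c_3 = 542 = 2·5^0 + 3·5^1 + 1·5^2 + 4·5^3
λ_0 = (0, 0, 2)
λ_1 = (0, 3, 3)
λ_2 = (4, 0, 1)
λ_3 = (1, 0, 4)

((0, 0, 2), (0, 3, 3), (4, 0, 1), (1, 0, 4))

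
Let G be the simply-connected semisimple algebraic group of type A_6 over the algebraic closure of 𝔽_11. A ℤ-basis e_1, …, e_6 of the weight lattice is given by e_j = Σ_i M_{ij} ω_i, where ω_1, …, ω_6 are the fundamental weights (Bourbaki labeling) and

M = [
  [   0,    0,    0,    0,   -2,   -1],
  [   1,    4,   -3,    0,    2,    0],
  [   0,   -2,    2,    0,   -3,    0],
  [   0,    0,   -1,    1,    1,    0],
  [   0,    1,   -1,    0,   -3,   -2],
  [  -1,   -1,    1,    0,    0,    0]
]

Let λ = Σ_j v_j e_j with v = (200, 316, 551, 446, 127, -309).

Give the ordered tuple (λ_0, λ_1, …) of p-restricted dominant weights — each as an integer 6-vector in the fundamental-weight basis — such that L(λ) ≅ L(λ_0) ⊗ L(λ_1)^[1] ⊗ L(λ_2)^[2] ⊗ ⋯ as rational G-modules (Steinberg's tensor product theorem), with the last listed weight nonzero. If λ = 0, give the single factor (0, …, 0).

((0, 10, 1, 0, 2, 2), (5, 5, 8, 2, 0, 3))

Change of basis e → ω: c = M·v where v = (200, 316, 551, 446, 127, -309):
  c_1 = 0*200 + 0*316 + 0*551 + 0*446 + -2*127 + -1*-309 = 55
  c_2 = 1*200 + 4*316 + -3*551 + 0*446 + 2*127 + 0*-309 = 65
  c_3 = 0*200 + -2*316 + 2*551 + 0*446 + -3*127 + 0*-309 = 89
  c_4 = 0*200 + 0*316 + -1*551 + 1*446 + 1*127 + 0*-309 = 22
  c_5 = 0*200 + 1*316 + -1*551 + 0*446 + -3*127 + -2*-309 = 2
  c_6 = -1*200 + -1*316 + 1*551 + 0*446 + 0*127 + 0*-309 = 35
Expand coordinatewise in base 11:
  c_1 = 55 = 0·11^0 + 5·11^1
  c_2 = 65 = 10·11^0 + 5·11^1
  c_3 = 89 = 1·11^0 + 8·11^1
  c_4 = 22 = 0·11^0 + 2·11^1
  c_5 = 2 = 2·11^0
  c_6 = 35 = 2·11^0 + 3·11^1
Factor λ_0 = (0, 10, 1, 0, 2, 2)
Factor λ_1 = (5, 5, 8, 2, 0, 3)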